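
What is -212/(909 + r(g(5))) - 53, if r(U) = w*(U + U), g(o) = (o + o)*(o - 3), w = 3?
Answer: -54749/1029 ≈ -53.206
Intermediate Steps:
g(o) = 2*o*(-3 + o) (g(o) = (2*o)*(-3 + o) = 2*o*(-3 + o))
r(U) = 6*U (r(U) = 3*(U + U) = 3*(2*U) = 6*U)
-212/(909 + r(g(5))) - 53 = -212/(909 + 6*(2*5*(-3 + 5))) - 53 = -212/(909 + 6*(2*5*2)) - 53 = -212/(909 + 6*20) - 53 = -212/(909 + 120) - 53 = -212/1029 - 53 = -54749/1029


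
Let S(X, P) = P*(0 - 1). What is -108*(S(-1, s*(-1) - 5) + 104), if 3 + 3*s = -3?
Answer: -11556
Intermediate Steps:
s = -2 (s = -1 + (1/3)*(-3) = -1 - 1 = -2)
S(X, P) = -P (S(X, P) = P*(-1) = -P)
-108*(S(-1, s*(-1) - 5) + 104) = -108*(-(-2*(-1) - 5) + 104) = -108*(-(2 - 5) + 104) = -108*(-1*(-3) + 104) = -108*(3 + 104) = -108*107 = -11556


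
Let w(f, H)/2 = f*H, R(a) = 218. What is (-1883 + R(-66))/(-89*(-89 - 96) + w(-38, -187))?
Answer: -1665/30677 ≈ -0.054275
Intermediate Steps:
w(f, H) = 2*H*f (w(f, H) = 2*(f*H) = 2*(H*f) = 2*H*f)
(-1883 + R(-66))/(-89*(-89 - 96) + w(-38, -187)) = (-1883 + 218)/(-89*(-89 - 96) + 2*(-187)*(-38)) = -1665/(-89*(-185) + 14212) = -1665/(16465 + 14212) = -1665/30677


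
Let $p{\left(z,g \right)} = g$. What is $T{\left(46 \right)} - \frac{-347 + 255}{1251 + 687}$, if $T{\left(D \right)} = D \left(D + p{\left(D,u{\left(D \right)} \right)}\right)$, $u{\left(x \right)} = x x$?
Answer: $\frac{96369034}{969} \approx 99452.0$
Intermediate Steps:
$u{\left(x \right)} = x^{2}$
$T{\left(D \right)} = D \left(D + D^{2}\right)$
$T{\left(46 \right)} - \frac{-347 + 255}{1251 + 687} = 46^{2} \left(1 + 46\right) - \frac{-347 + 255}{1251 + 687} = 2116 \cdot 47 - - \frac{92}{1938} = 99452 - \left(-92\right) \frac{1}{1938} = 99452 - - \frac{46}{969} = 99452 + \frac{46}{969} = \frac{96369034}{969}$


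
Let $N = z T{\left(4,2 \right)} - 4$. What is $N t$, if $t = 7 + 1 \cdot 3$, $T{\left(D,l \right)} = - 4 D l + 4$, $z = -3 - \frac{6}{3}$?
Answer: $1360$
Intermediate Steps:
$z = -5$ ($z = -3 - 6 \cdot \frac{1}{3} = -3 - 2 = -5$)
$T{\left(D,l \right)} = 4 - 4 D l$ ($T{\left(D,l \right)} = - 4 D l + 4 = 4 - 4 D l$)
$t = 10$ ($t = 7 + 3 = 10$)
$N = 136$ ($N = - 5 \left(4 - 16 \cdot 2\right) - 4 = - 5 \left(4 - 32\right) - 4 = \left(-5\right) \left(-28\right) - 4 = 140 - 4 = 136$)
$N t = 136 \cdot 10 = 1360$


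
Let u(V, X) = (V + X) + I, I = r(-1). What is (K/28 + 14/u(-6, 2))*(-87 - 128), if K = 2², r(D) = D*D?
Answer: 20425/21 ≈ 972.62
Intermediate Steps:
r(D) = D²
I = 1 (I = (-1)² = 1)
K = 4
u(V, X) = 1 + V + X (u(V, X) = (V + X) + 1 = 1 + V + X)
(K/28 + 14/u(-6, 2))*(-87 - 128) = (4/28 + 14/(1 - 6 + 2))*(-87 - 128) = (4*(1/28) + 14/(-3))*(-215) = (⅐ + 14*(-⅓))*(-215) = (⅐ - 14/3)*(-215) = -95/21*(-215) = 20425/21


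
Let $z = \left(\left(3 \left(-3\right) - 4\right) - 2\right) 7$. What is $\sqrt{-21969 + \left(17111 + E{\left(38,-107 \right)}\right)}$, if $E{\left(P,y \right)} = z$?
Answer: $i \sqrt{4963} \approx 70.449 i$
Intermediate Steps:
$z = -105$ ($z = \left(\left(-9 - 4\right) - 2\right) 7 = \left(-13 - 2\right) 7 = \left(-15\right) 7 = -105$)
$E{\left(P,y \right)} = -105$
$\sqrt{-21969 + \left(17111 + E{\left(38,-107 \right)}\right)} = \sqrt{-21969 + \left(17111 - 105\right)} = \sqrt{-21969 + 17006} = \sqrt{-4963} = i \sqrt{4963}$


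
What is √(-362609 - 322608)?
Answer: I*√685217 ≈ 827.78*I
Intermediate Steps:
√(-362609 - 322608) = √(-685217) = I*√685217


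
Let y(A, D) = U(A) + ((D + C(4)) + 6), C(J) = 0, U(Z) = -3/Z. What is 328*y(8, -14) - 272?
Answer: -3019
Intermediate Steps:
y(A, D) = 6 + D - 3/A (y(A, D) = -3/A + ((D + 0) + 6) = -3/A + (D + 6) = -3/A + (6 + D) = 6 + D - 3/A)
328*y(8, -14) - 272 = 328*(6 - 14 - 3/8) - 272 = 328*(-67/8) - 272 = -2747 - 272 = -3019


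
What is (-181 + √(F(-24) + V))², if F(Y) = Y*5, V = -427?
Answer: (181 - I*√547)² ≈ 32214.0 - 8466.5*I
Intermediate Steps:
F(Y) = 5*Y
(-181 + √(F(-24) + V))² = (-181 + √(5*(-24) - 427))² = (-181 + √(-120 - 427))² = (-181 + √(-547))² = (-181 + I*√547)²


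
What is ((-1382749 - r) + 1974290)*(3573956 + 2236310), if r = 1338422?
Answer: -4339577280346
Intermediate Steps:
((-1382749 - r) + 1974290)*(3573956 + 2236310) = ((-1382749 - 1*1338422) + 1974290)*(3573956 + 2236310) = ((-1382749 - 1338422) + 1974290)*5810266 = (-2721171 + 1974290)*5810266 = -746881*5810266 = -4339577280346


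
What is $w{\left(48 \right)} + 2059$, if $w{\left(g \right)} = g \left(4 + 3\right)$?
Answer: $2395$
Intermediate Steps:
$w{\left(g \right)} = 7 g$ ($w{\left(g \right)} = g 7 = 7 g$)
$w{\left(48 \right)} + 2059 = 7 \cdot 48 + 2059 = 336 + 2059 = 2395$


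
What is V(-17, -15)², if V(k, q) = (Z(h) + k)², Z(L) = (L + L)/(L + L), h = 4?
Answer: 65536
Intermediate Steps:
Z(L) = 1 (Z(L) = (2*L)/((2*L)) = (2*L)*(1/(2*L)) = 1)
V(k, q) = (1 + k)²
V(-17, -15)² = ((1 - 17)²)² = ((-16)²)² = 256² = 65536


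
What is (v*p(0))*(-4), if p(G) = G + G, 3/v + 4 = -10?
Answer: 0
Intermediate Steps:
v = -3/14 (v = 3/(-4 - 10) = 3/(-14) = 3*(-1/14) = -3/14 ≈ -0.21429)
p(G) = 2*G
(v*p(0))*(-4) = -3*0/7*(-4) = -3/14*0*(-4) = 0*(-4) = 0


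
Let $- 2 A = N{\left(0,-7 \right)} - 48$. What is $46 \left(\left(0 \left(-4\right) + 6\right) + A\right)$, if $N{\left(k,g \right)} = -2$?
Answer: $1426$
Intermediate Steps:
$A = 25$ ($A = - \frac{-2 - 48}{2} = \left(- \frac{1}{2}\right) \left(-50\right) = 25$)
$46 \left(\left(0 \left(-4\right) + 6\right) + A\right) = 46 \left(\left(0 \left(-4\right) + 6\right) + 25\right) = 46 \left(\left(0 + 6\right) + 25\right) = 46 \left(6 + 25\right) = 46 \cdot 31 = 1426$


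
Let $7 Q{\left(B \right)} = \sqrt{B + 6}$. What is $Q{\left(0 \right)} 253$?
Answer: $\frac{253 \sqrt{6}}{7} \approx 88.531$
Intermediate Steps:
$Q{\left(B \right)} = \frac{\sqrt{6 + B}}{7}$ ($Q{\left(B \right)} = \frac{\sqrt{B + 6}}{7} = \frac{\sqrt{6 + B}}{7}$)
$Q{\left(0 \right)} 253 = \frac{\sqrt{6 + 0}}{7} \cdot 253 = \frac{\sqrt{6}}{7} \cdot 253 = \frac{253 \sqrt{6}}{7}$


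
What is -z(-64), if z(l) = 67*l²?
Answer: -274432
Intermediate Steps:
-z(-64) = -67*(-64)² = -67*4096 = -1*274432 = -274432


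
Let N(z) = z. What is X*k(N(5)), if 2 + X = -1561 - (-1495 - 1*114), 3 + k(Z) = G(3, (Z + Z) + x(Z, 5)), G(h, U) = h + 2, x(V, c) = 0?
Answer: 92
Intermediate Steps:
G(h, U) = 2 + h
k(Z) = 2 (k(Z) = -3 + (2 + 3) = -3 + 5 = 2)
X = 46 (X = -2 + (-1561 - (-1495 - 1*114)) = -2 + (-1561 - (-1495 - 114)) = -2 + (-1561 - 1*(-1609)) = -2 + (-1561 + 1609) = -2 + 48 = 46)
X*k(N(5)) = 46*2 = 92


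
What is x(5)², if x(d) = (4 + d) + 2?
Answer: 121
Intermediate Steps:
x(d) = 6 + d
x(5)² = (6 + 5)² = 11² = 121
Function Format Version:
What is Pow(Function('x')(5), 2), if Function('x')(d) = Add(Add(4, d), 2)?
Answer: 121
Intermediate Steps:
Function('x')(d) = Add(6, d)
Pow(Function('x')(5), 2) = Pow(Add(6, 5), 2) = Pow(11, 2) = 121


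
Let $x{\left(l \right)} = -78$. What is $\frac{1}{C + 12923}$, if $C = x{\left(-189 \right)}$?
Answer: $\frac{1}{12845} \approx 7.7851 \cdot 10^{-5}$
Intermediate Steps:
$C = -78$
$\frac{1}{C + 12923} = \frac{1}{-78 + 12923} = \frac{1}{12845}$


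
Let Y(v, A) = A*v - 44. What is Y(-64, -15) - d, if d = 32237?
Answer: -31321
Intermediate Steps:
Y(v, A) = -44 + A*v
Y(-64, -15) - d = (-44 - 15*(-64)) - 1*32237 = (-44 + 960) - 32237 = 916 - 32237 = -31321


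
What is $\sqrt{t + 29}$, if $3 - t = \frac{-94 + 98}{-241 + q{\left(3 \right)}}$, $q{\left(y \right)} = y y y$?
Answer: $\frac{\sqrt{366582}}{107} \approx 5.6585$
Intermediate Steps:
$q{\left(y \right)} = y^{3}$ ($q{\left(y \right)} = y^{2} y = y^{3}$)
$t = \frac{323}{107}$ ($t = 3 - \frac{-94 + 98}{-241 + 3^{3}} = 3 - \frac{4}{-241 + 27} = 3 - \frac{4}{-214} = 3 - 4 \left(- \frac{1}{214}\right) = 3 - - \frac{2}{107} = 3 + \frac{2}{107} = \frac{323}{107} \approx 3.0187$)
$\sqrt{t + 29} = \sqrt{\frac{323}{107} + 29} = \sqrt{\frac{3426}{107}} = \frac{\sqrt{366582}}{107}$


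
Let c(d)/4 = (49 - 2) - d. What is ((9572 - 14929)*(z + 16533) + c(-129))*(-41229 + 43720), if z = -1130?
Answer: -205540298997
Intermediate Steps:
c(d) = 188 - 4*d (c(d) = 4*((49 - 2) - d) = 4*(47 - d) = 188 - 4*d)
((9572 - 14929)*(z + 16533) + c(-129))*(-41229 + 43720) = ((9572 - 14929)*(-1130 + 16533) + (188 - 4*(-129)))*(-41229 + 43720) = (-5357*15403 + (188 + 516))*2491 = (-82513871 + 704)*2491 = -82513167*2491 = -205540298997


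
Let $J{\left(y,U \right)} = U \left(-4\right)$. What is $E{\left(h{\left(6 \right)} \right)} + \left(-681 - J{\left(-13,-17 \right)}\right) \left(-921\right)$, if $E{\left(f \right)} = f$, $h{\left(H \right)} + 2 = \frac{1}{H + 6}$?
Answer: $\frac{8277925}{12} \approx 6.8983 \cdot 10^{5}$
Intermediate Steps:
$h{\left(H \right)} = -2 + \frac{1}{6 + H}$ ($h{\left(H \right)} = -2 + \frac{1}{H + 6} = -2 + \frac{1}{6 + H}$)
$J{\left(y,U \right)} = - 4 U$
$E{\left(h{\left(6 \right)} \right)} + \left(-681 - J{\left(-13,-17 \right)}\right) \left(-921\right) = \frac{-11 - 12}{6 + 6} + \left(-681 - \left(-4\right) \left(-17\right)\right) \left(-921\right) = \frac{-11 - 12}{12} + \left(-681 - 68\right) \left(-921\right) = \frac{1}{12} \left(-23\right) + \left(-681 - 68\right) \left(-921\right) = - \frac{23}{12} - -689829 = - \frac{23}{12} + 689829 = \frac{8277925}{12}$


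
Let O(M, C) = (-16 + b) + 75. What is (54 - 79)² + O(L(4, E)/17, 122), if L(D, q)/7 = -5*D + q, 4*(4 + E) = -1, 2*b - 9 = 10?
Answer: 1387/2 ≈ 693.50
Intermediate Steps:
b = 19/2 (b = 9/2 + (½)*10 = 9/2 + 5 = 19/2 ≈ 9.5000)
E = -17/4 (E = -4 + (¼)*(-1) = -4 - ¼ = -17/4 ≈ -4.2500)
L(D, q) = -35*D + 7*q (L(D, q) = 7*(-5*D + q) = 7*(q - 5*D) = -35*D + 7*q)
O(M, C) = 137/2 (O(M, C) = (-16 + 19/2) + 75 = -13/2 + 75 = 137/2)
(54 - 79)² + O(L(4, E)/17, 122) = (54 - 79)² + 137/2 = (-25)² + 137/2 = 625 + 137/2 = 1387/2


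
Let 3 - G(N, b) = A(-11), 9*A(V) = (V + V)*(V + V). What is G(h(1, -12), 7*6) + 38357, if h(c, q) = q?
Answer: 344756/9 ≈ 38306.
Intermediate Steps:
A(V) = 4*V²/9 (A(V) = ((V + V)*(V + V))/9 = ((2*V)*(2*V))/9 = (4*V²)/9 = 4*V²/9)
G(N, b) = -457/9 (G(N, b) = 3 - 4*(-11)²/9 = 3 - 4*121/9 = 3 - 1*484/9 = 3 - 484/9 = -457/9)
G(h(1, -12), 7*6) + 38357 = -457/9 + 38357 = 344756/9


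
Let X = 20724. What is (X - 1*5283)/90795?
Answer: 5147/30265 ≈ 0.17006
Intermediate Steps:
(X - 1*5283)/90795 = (20724 - 1*5283)/90795 = (20724 - 5283)*(1/90795) = 15441*(1/90795) = 5147/30265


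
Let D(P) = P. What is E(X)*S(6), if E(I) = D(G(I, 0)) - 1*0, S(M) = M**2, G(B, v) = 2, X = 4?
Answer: 72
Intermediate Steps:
E(I) = 2 (E(I) = 2 - 1*0 = 2 + 0 = 2)
E(X)*S(6) = 2*6**2 = 2*36 = 72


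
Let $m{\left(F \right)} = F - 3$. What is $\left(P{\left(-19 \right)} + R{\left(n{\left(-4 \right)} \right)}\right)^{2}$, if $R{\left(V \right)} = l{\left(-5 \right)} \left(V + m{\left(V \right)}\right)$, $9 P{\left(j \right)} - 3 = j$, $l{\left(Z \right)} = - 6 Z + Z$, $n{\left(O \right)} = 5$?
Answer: $\frac{2430481}{81} \approx 30006.0$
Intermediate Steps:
$m{\left(F \right)} = -3 + F$
$l{\left(Z \right)} = - 5 Z$
$P{\left(j \right)} = \frac{1}{3} + \frac{j}{9}$
$R{\left(V \right)} = -75 + 50 V$ ($R{\left(V \right)} = \left(-5\right) \left(-5\right) \left(V + \left(-3 + V\right)\right) = 25 \left(-3 + 2 V\right) = -75 + 50 V$)
$\left(P{\left(-19 \right)} + R{\left(n{\left(-4 \right)} \right)}\right)^{2} = \left(\left(\frac{1}{3} + \frac{1}{9} \left(-19\right)\right) + \left(-75 + 50 \cdot 5\right)\right)^{2} = \left(\left(\frac{1}{3} - \frac{19}{9}\right) + \left(-75 + 250\right)\right)^{2} = \left(- \frac{16}{9} + 175\right)^{2} = \left(\frac{1559}{9}\right)^{2} = \frac{2430481}{81}$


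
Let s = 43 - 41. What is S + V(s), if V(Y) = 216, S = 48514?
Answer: 48730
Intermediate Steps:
s = 2
S + V(s) = 48514 + 216 = 48730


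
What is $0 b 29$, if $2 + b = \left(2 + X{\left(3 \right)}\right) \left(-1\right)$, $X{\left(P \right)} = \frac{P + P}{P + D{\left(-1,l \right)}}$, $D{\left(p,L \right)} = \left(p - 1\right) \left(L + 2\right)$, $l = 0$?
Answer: $0$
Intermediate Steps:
$D{\left(p,L \right)} = \left(-1 + p\right) \left(2 + L\right)$
$X{\left(P \right)} = \frac{2 P}{-4 + P}$ ($X{\left(P \right)} = \frac{P + P}{P + \left(-2 - 0 + 2 \left(-1\right) + 0 \left(-1\right)\right)} = \frac{2 P}{P + \left(-2 + 0 - 2 + 0\right)} = \frac{2 P}{P - 4} = \frac{2 P}{-4 + P}$)
$b = 2$ ($b = -2 + \left(2 + 2 \cdot 3 \frac{1}{-4 + 3}\right) \left(-1\right) = -2 + \left(2 + 2 \cdot 3 \frac{1}{-1}\right) \left(-1\right) = -2 + \left(2 + 2 \cdot 3 \left(-1\right)\right) \left(-1\right) = -2 + \left(2 - 6\right) \left(-1\right) = -2 - -4 = -2 + 4 = 2$)
$0 b 29 = 0 \cdot 2 \cdot 29 = 0 \cdot 29 = 0$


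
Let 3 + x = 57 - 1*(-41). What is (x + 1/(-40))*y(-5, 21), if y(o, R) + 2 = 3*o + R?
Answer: 3799/10 ≈ 379.90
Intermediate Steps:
y(o, R) = -2 + R + 3*o (y(o, R) = -2 + (3*o + R) = -2 + (R + 3*o) = -2 + R + 3*o)
x = 95 (x = -3 + (57 - 1*(-41)) = -3 + (57 + 41) = -3 + 98 = 95)
(x + 1/(-40))*y(-5, 21) = (95 + 1/(-40))*(-2 + 21 + 3*(-5)) = (95 - 1/40)*(-2 + 21 - 15) = (3799/40)*4 = 3799/10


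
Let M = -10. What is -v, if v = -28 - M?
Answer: 18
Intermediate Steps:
v = -18 (v = -28 - 1*(-10) = -28 + 10 = -18)
-v = -1*(-18) = 18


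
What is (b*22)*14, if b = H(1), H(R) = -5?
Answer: -1540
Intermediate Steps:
b = -5
(b*22)*14 = -5*22*14 = -110*14 = -1540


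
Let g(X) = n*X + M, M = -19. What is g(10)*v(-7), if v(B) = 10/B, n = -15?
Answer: 1690/7 ≈ 241.43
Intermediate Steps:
g(X) = -19 - 15*X (g(X) = -15*X - 19 = -19 - 15*X)
g(10)*v(-7) = (-19 - 15*10)*(10/(-7)) = (-19 - 150)*(10*(-⅐)) = -169*(-10/7) = 1690/7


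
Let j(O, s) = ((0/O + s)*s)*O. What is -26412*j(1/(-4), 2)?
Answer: 26412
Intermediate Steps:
j(O, s) = O*s² (j(O, s) = ((0 + s)*s)*O = (s*s)*O = s²*O = O*s²)
-26412*j(1/(-4), 2) = -26412*2²/(-4) = -(-6603)*4 = -26412*(-1) = 26412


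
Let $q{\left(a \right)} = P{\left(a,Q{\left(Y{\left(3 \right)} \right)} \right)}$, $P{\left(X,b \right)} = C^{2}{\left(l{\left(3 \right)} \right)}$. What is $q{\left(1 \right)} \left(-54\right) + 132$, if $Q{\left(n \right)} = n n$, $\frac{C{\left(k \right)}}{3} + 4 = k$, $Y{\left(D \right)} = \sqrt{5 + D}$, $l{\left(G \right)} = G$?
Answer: $-354$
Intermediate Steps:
$C{\left(k \right)} = -12 + 3 k$
$Q{\left(n \right)} = n^{2}$
$P{\left(X,b \right)} = 9$ ($P{\left(X,b \right)} = \left(-12 + 3 \cdot 3\right)^{2} = \left(-12 + 9\right)^{2} = \left(-3\right)^{2} = 9$)
$q{\left(a \right)} = 9$
$q{\left(1 \right)} \left(-54\right) + 132 = 9 \left(-54\right) + 132 = -486 + 132 = -354$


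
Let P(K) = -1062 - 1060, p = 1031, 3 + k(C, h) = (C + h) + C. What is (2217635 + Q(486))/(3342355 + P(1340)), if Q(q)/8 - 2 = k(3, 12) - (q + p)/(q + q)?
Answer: 538915319/811676619 ≈ 0.66395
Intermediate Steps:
k(C, h) = -3 + h + 2*C (k(C, h) = -3 + ((C + h) + C) = -3 + (h + 2*C) = -3 + h + 2*C)
P(K) = -2122
Q(q) = 136 - 4*(1031 + q)/q (Q(q) = 16 + 8*((-3 + 12 + 2*3) - (q + 1031)/(q + q)) = 16 + 8*((-3 + 12 + 6) - (1031 + q)/(2*q)) = 16 + 8*(15 - (1031 + q)*1/(2*q)) = 16 + 8*(15 - (1031 + q)/(2*q)) = 16 + (120 - 4*(1031 + q)/q) = 136 - 4*(1031 + q)/q)
(2217635 + Q(486))/(3342355 + P(1340)) = (2217635 + (132 - 4124/486))/(3342355 - 2122) = (2217635 + (132 - 4124*1/486))/3340233 = (2217635 + (132 - 2062/243))*(1/3340233) = (2217635 + 30014/243)*(1/3340233) = (538915319/243)*(1/3340233) = 538915319/811676619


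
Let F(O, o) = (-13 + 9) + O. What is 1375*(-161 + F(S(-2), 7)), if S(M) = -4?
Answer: -232375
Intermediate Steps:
F(O, o) = -4 + O
1375*(-161 + F(S(-2), 7)) = 1375*(-161 + (-4 - 4)) = 1375*(-161 - 8) = 1375*(-169) = -232375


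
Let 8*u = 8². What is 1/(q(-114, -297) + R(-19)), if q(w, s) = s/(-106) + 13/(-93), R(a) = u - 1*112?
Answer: -9858/998989 ≈ -0.0098680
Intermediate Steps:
u = 8 (u = (⅛)*8² = (⅛)*64 = 8)
R(a) = -104 (R(a) = 8 - 1*112 = 8 - 112 = -104)
q(w, s) = -13/93 - s/106 (q(w, s) = s*(-1/106) + 13*(-1/93) = -s/106 - 13/93 = -13/93 - s/106)
1/(q(-114, -297) + R(-19)) = 1/((-13/93 - 1/106*(-297)) - 104) = 1/((-13/93 + 297/106) - 104) = 1/(26243/9858 - 104) = 1/(-998989/9858) = -9858/998989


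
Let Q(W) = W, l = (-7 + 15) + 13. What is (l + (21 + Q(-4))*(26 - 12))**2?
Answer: 67081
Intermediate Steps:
l = 21 (l = 8 + 13 = 21)
(l + (21 + Q(-4))*(26 - 12))**2 = (21 + (21 - 4)*(26 - 12))**2 = (21 + 17*14)**2 = (21 + 238)**2 = 259**2 = 67081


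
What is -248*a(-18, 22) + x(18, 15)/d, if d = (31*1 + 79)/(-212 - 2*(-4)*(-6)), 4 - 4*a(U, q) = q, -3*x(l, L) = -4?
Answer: 36724/33 ≈ 1112.8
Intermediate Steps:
x(l, L) = 4/3 (x(l, L) = -1/3*(-4) = 4/3)
a(U, q) = 1 - q/4
d = -11/26 (d = (31 + 79)/(-212 + 8*(-6)) = 110/(-212 - 48) = 110/(-260) = 110*(-1/260) = -11/26 ≈ -0.42308)
-248*a(-18, 22) + x(18, 15)/d = -248*(1 - 1/4*22) + 4/(3*(-11/26)) = -248*(1 - 11/2) + (4/3)*(-26/11) = -248*(-9/2) - 104/33 = 1116 - 104/33 = 36724/33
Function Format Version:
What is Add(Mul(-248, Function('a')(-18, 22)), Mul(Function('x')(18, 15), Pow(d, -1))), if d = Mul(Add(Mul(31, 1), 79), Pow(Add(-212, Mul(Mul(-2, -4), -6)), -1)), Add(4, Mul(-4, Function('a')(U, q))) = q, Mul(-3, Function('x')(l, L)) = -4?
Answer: Rational(36724, 33) ≈ 1112.8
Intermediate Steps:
Function('x')(l, L) = Rational(4, 3) (Function('x')(l, L) = Mul(Rational(-1, 3), -4) = Rational(4, 3))
Function('a')(U, q) = Add(1, Mul(Rational(-1, 4), q))
d = Rational(-11, 26) (d = Mul(Add(31, 79), Pow(Add(-212, Mul(8, -6)), -1)) = Mul(110, Pow(Add(-212, -48), -1)) = Mul(110, Pow(-260, -1)) = Mul(110, Rational(-1, 260)) = Rational(-11, 26) ≈ -0.42308)
Add(Mul(-248, Function('a')(-18, 22)), Mul(Function('x')(18, 15), Pow(d, -1))) = Add(Mul(-248, Add(1, Mul(Rational(-1, 4), 22))), Mul(Rational(4, 3), Pow(Rational(-11, 26), -1))) = Add(Mul(-248, Add(1, Rational(-11, 2))), Mul(Rational(4, 3), Rational(-26, 11))) = Add(Mul(-248, Rational(-9, 2)), Rational(-104, 33)) = Add(1116, Rational(-104, 33)) = Rational(36724, 33)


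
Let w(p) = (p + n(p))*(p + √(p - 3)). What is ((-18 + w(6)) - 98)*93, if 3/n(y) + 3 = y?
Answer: -6882 + 651*√3 ≈ -5754.4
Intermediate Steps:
n(y) = 3/(-3 + y)
w(p) = (p + √(-3 + p))*(p + 3/(-3 + p)) (w(p) = (p + 3/(-3 + p))*(p + √(p - 3)) = (p + 3/(-3 + p))*(p + √(-3 + p)) = (p + √(-3 + p))*(p + 3/(-3 + p)))
((-18 + w(6)) - 98)*93 = ((-18 + (6² - 9/(-3 + 6)^(3/2) + 6*√(-3 + 6) + 3*6/(-3 + 6) + 3*6/(-3 + 6)^(3/2))) - 98)*93 = ((-18 + (36 - √3 + 6*√3 + 3*6/3 + 3*6/3^(3/2))) - 98)*93 = ((-18 + (36 - √3 + 6*√3 + 3*6*(⅓) + 3*6*(√3/9))) - 98)*93 = ((-18 + (36 - √3 + 6*√3 + 6 + 2*√3)) - 98)*93 = ((-18 + (42 + 7*√3)) - 98)*93 = ((24 + 7*√3) - 98)*93 = (-74 + 7*√3)*93 = -6882 + 651*√3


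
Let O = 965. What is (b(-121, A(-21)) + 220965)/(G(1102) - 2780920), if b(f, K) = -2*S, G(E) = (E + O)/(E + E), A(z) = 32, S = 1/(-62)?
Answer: -15097214864/190003514003 ≈ -0.079458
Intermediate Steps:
S = -1/62 ≈ -0.016129
G(E) = (965 + E)/(2*E) (G(E) = (E + 965)/(E + E) = (965 + E)/((2*E)) = (965 + E)*(1/(2*E)) = (965 + E)/(2*E))
b(f, K) = 1/31 (b(f, K) = -2*(-1/62) = 1/31)
(b(-121, A(-21)) + 220965)/(G(1102) - 2780920) = (1/31 + 220965)/((1/2)*(965 + 1102)/1102 - 2780920) = 6849916/(31*((1/2)*(1/1102)*2067 - 2780920)) = 6849916/(31*(2067/2204 - 2780920)) = 6849916/(31*(-6129145613/2204)) = (6849916/31)*(-2204/6129145613) = -15097214864/190003514003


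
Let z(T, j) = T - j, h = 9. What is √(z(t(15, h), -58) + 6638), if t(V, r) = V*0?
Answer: 6*√186 ≈ 81.829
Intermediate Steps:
t(V, r) = 0
√(z(t(15, h), -58) + 6638) = √((0 - 1*(-58)) + 6638) = √((0 + 58) + 6638) = √(58 + 6638) = √6696 = 6*√186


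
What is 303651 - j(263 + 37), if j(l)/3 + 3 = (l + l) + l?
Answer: 300960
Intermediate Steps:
j(l) = -9 + 9*l (j(l) = -9 + 3*((l + l) + l) = -9 + 3*(2*l + l) = -9 + 3*(3*l) = -9 + 9*l)
303651 - j(263 + 37) = 303651 - (-9 + 9*(263 + 37)) = 303651 - (-9 + 9*300) = 303651 - (-9 + 2700) = 303651 - 1*2691 = 303651 - 2691 = 300960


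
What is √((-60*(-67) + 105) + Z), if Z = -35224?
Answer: I*√31099 ≈ 176.35*I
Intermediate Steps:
√((-60*(-67) + 105) + Z) = √((-60*(-67) + 105) - 35224) = √((4020 + 105) - 35224) = √(4125 - 35224) = √(-31099) = I*√31099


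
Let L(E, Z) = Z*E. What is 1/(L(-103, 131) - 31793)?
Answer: -1/45286 ≈ -2.2082e-5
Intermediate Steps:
L(E, Z) = E*Z
1/(L(-103, 131) - 31793) = 1/(-103*131 - 31793) = 1/(-13493 - 31793) = 1/(-45286) = -1/45286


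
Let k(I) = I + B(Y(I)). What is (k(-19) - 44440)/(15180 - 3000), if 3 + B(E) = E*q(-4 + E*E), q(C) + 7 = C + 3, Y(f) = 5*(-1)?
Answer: -14849/4060 ≈ -3.6574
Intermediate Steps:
Y(f) = -5
q(C) = -4 + C (q(C) = -7 + (C + 3) = -7 + (3 + C) = -4 + C)
B(E) = -3 + E*(-8 + E²) (B(E) = -3 + E*(-4 + (-4 + E*E)) = -3 + E*(-4 + (-4 + E²)) = -3 + E*(-8 + E²))
k(I) = -88 + I (k(I) = I + (-3 - 5*(-8 + (-5)²)) = I + (-3 - 5*(-8 + 25)) = I + (-3 - 5*17) = I + (-3 - 85) = I - 88 = -88 + I)
(k(-19) - 44440)/(15180 - 3000) = ((-88 - 19) - 44440)/(15180 - 3000) = (-107 - 44440)/12180 = -44547*1/12180 = -14849/4060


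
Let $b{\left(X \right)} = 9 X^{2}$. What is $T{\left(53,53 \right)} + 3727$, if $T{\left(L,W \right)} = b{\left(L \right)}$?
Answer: $29008$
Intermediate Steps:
$T{\left(L,W \right)} = 9 L^{2}$
$T{\left(53,53 \right)} + 3727 = 9 \cdot 53^{2} + 3727 = 9 \cdot 2809 + 3727 = 25281 + 3727 = 29008$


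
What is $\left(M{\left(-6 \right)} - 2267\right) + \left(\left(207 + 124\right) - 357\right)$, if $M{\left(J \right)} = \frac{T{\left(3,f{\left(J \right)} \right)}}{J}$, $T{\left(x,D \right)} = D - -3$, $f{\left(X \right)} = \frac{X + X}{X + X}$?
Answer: $- \frac{6881}{3} \approx -2293.7$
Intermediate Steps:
$f{\left(X \right)} = 1$ ($f{\left(X \right)} = \frac{2 X}{2 X} = 2 X \frac{1}{2 X} = 1$)
$T{\left(x,D \right)} = 3 + D$ ($T{\left(x,D \right)} = D + 3 = 3 + D$)
$M{\left(J \right)} = \frac{4}{J}$ ($M{\left(J \right)} = \frac{3 + 1}{J} = \frac{4}{J}$)
$\left(M{\left(-6 \right)} - 2267\right) + \left(\left(207 + 124\right) - 357\right) = \left(\frac{4}{-6} - 2267\right) + \left(\left(207 + 124\right) - 357\right) = \left(4 \left(- \frac{1}{6}\right) - 2267\right) + \left(331 - 357\right) = \left(- \frac{2}{3} - 2267\right) - 26 = - \frac{6803}{3} - 26 = - \frac{6881}{3}$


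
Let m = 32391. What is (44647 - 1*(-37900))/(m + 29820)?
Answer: 82547/62211 ≈ 1.3269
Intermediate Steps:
(44647 - 1*(-37900))/(m + 29820) = (44647 - 1*(-37900))/(32391 + 29820) = (44647 + 37900)/62211 = 82547*(1/62211) = 82547/62211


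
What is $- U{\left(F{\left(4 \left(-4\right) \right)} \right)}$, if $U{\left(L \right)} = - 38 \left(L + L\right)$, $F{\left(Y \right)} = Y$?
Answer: $-1216$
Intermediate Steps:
$U{\left(L \right)} = - 76 L$ ($U{\left(L \right)} = - 38 \cdot 2 L = - 76 L$)
$- U{\left(F{\left(4 \left(-4\right) \right)} \right)} = - \left(-76\right) 4 \left(-4\right) = - \left(-76\right) \left(-16\right) = \left(-1\right) 1216 = -1216$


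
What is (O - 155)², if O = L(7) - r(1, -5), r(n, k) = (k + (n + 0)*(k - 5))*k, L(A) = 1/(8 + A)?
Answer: 11895601/225 ≈ 52869.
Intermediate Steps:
r(n, k) = k*(k + n*(-5 + k)) (r(n, k) = (k + n*(-5 + k))*k = k*(k + n*(-5 + k)))
O = -1124/15 (O = 1/(8 + 7) - (-5)*(-5 - 5*1 - 5*1) = 1/15 - (-5)*(-5 - 5 - 5) = 1/15 - (-5)*(-15) = 1/15 - 1*75 = 1/15 - 75 = -1124/15 ≈ -74.933)
(O - 155)² = (-1124/15 - 155)² = (-3449/15)² = 11895601/225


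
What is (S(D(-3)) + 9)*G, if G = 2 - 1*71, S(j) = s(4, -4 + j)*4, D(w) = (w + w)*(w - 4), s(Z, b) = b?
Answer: -11109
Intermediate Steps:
D(w) = 2*w*(-4 + w) (D(w) = (2*w)*(-4 + w) = 2*w*(-4 + w))
S(j) = -16 + 4*j (S(j) = (-4 + j)*4 = -16 + 4*j)
G = -69 (G = 2 - 71 = -69)
(S(D(-3)) + 9)*G = ((-16 + 4*(2*(-3)*(-4 - 3))) + 9)*(-69) = ((-16 + 4*(2*(-3)*(-7))) + 9)*(-69) = ((-16 + 4*42) + 9)*(-69) = ((-16 + 168) + 9)*(-69) = (152 + 9)*(-69) = 161*(-69) = -11109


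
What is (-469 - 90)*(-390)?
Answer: 218010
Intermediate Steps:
(-469 - 90)*(-390) = -559*(-390) = 218010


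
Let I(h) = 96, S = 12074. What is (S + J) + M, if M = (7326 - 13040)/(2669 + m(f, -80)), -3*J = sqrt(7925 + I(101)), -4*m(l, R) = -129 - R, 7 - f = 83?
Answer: 129470794/10725 - sqrt(8021)/3 ≈ 12042.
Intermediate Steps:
f = -76 (f = 7 - 1*83 = 7 - 83 = -76)
m(l, R) = 129/4 + R/4 (m(l, R) = -(-129 - R)/4 = 129/4 + R/4)
J = -sqrt(8021)/3 (J = -sqrt(7925 + 96)/3 = -sqrt(8021)/3 ≈ -29.853)
M = -22856/10725 (M = (7326 - 13040)/(2669 + (129/4 + (1/4)*(-80))) = -5714/(2669 + (129/4 - 20)) = -5714/(2669 + 49/4) = -5714/10725/4 = -5714*4/10725 = -22856/10725 ≈ -2.1311)
(S + J) + M = (12074 - sqrt(8021)/3) - 22856/10725 = 129470794/10725 - sqrt(8021)/3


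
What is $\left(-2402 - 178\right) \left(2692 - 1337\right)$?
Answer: $-3495900$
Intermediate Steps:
$\left(-2402 - 178\right) \left(2692 - 1337\right) = \left(-2580\right) 1355 = -3495900$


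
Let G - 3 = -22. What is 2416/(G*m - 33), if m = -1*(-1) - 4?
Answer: 302/3 ≈ 100.67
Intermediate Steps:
G = -19 (G = 3 - 22 = -19)
m = -3 (m = 1 - 4 = -3)
2416/(G*m - 33) = 2416/(-19*(-3) - 33) = 2416/(57 - 33) = 2416/24 = 2416*(1/24) = 302/3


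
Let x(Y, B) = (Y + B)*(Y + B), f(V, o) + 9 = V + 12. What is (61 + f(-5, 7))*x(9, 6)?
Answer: 13275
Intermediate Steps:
f(V, o) = 3 + V (f(V, o) = -9 + (V + 12) = -9 + (12 + V) = 3 + V)
x(Y, B) = (B + Y)**2 (x(Y, B) = (B + Y)*(B + Y) = (B + Y)**2)
(61 + f(-5, 7))*x(9, 6) = (61 + (3 - 5))*(6 + 9)**2 = (61 - 2)*15**2 = 59*225 = 13275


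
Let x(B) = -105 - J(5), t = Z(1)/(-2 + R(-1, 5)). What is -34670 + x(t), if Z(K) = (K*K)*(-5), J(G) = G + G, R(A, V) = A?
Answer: -34785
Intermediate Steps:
J(G) = 2*G
Z(K) = -5*K² (Z(K) = K²*(-5) = -5*K²)
t = 5/3 (t = (-5*1²)/(-2 - 1) = -5*1/(-3) = -5*(-⅓) = 5/3 ≈ 1.6667)
x(B) = -115 (x(B) = -105 - 2*5 = -105 - 1*10 = -105 - 10 = -115)
-34670 + x(t) = -34670 - 115 = -34785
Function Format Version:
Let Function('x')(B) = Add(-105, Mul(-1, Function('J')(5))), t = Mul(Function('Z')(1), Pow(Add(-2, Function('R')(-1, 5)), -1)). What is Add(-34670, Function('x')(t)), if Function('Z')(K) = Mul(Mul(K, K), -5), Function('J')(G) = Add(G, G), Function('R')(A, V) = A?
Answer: -34785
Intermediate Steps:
Function('J')(G) = Mul(2, G)
Function('Z')(K) = Mul(-5, Pow(K, 2)) (Function('Z')(K) = Mul(Pow(K, 2), -5) = Mul(-5, Pow(K, 2)))
t = Rational(5, 3) (t = Mul(Mul(-5, Pow(1, 2)), Pow(Add(-2, -1), -1)) = Mul(Mul(-5, 1), Pow(-3, -1)) = Mul(-5, Rational(-1, 3)) = Rational(5, 3) ≈ 1.6667)
Function('x')(B) = -115 (Function('x')(B) = Add(-105, Mul(-1, Mul(2, 5))) = Add(-105, Mul(-1, 10)) = Add(-105, -10) = -115)
Add(-34670, Function('x')(t)) = Add(-34670, -115) = -34785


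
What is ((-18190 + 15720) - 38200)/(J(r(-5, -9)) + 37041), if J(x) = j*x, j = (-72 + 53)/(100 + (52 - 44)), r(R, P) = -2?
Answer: -2196180/2000233 ≈ -1.0980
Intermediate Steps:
j = -19/108 (j = -19/(100 + 8) = -19/108 ≈ -0.17593)
J(x) = -19*x/108
((-18190 + 15720) - 38200)/(J(r(-5, -9)) + 37041) = ((-18190 + 15720) - 38200)/(-19/108*(-2) + 37041) = (-2470 - 38200)/(19/54 + 37041) = -40670/2000233/54 = -40670*54/2000233 = -2196180/2000233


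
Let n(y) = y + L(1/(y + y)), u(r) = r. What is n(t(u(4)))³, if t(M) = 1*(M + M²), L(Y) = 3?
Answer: 12167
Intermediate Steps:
t(M) = M + M²
n(y) = 3 + y (n(y) = y + 3 = 3 + y)
n(t(u(4)))³ = (3 + 4*(1 + 4))³ = (3 + 4*5)³ = (3 + 20)³ = 23³ = 12167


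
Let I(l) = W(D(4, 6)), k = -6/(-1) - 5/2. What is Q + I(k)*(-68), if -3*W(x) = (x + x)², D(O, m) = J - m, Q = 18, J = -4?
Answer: 27254/3 ≈ 9084.7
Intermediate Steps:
k = 7/2 (k = -6*(-1) - 5*½ = 6 - 5/2 = 7/2 ≈ 3.5000)
D(O, m) = -4 - m
W(x) = -4*x²/3 (W(x) = -(x + x)²/3 = -4*x²/3)
I(l) = -400/3 (I(l) = -4*(-4 - 1*6)²/3 = -4*(-4 - 6)²/3 = -4/3*(-10)² = -4/3*100 = -400/3)
Q + I(k)*(-68) = 18 - 400/3*(-68) = 18 + 27200/3 = 27254/3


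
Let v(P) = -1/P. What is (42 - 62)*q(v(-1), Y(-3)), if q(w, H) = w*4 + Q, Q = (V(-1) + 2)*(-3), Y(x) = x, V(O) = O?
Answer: -20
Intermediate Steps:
Q = -3 (Q = (-1 + 2)*(-3) = 1*(-3) = -3)
q(w, H) = -3 + 4*w (q(w, H) = w*4 - 3 = 4*w - 3 = -3 + 4*w)
(42 - 62)*q(v(-1), Y(-3)) = (42 - 62)*(-3 + 4*(-1/(-1))) = -20*(-3 + 4*(-1*(-1))) = -20*(-3 + 4*1) = -20*(-3 + 4) = -20*1 = -20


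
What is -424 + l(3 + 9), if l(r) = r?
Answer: -412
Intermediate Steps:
-424 + l(3 + 9) = -424 + (3 + 9) = -424 + 12 = -412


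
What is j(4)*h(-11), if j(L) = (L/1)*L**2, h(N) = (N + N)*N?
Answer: 15488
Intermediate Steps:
h(N) = 2*N**2 (h(N) = (2*N)*N = 2*N**2)
j(L) = L**3 (j(L) = (1*L)*L**2 = L*L**2 = L**3)
j(4)*h(-11) = 4**3*(2*(-11)**2) = 64*(2*121) = 64*242 = 15488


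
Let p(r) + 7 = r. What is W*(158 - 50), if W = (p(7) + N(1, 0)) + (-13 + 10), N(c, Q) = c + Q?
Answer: -216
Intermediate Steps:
p(r) = -7 + r
N(c, Q) = Q + c
W = -2 (W = ((-7 + 7) + (0 + 1)) + (-13 + 10) = (0 + 1) - 3 = 1 - 3 = -2)
W*(158 - 50) = -2*(158 - 50) = -2*108 = -216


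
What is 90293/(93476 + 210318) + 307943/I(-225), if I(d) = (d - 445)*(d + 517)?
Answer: -37943156611/29717129080 ≈ -1.2768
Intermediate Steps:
I(d) = (-445 + d)*(517 + d)
90293/(93476 + 210318) + 307943/I(-225) = 90293/(93476 + 210318) + 307943/(-230065 + (-225)² + 72*(-225)) = 90293/303794 + 307943/(-230065 + 50625 - 16200) = 90293*(1/303794) + 307943/(-195640) = 90293/303794 + 307943*(-1/195640) = 90293/303794 - 307943/195640 = -37943156611/29717129080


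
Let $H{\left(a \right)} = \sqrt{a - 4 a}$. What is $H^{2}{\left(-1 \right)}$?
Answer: $3$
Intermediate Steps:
$H{\left(a \right)} = \sqrt{3} \sqrt{- a}$ ($H{\left(a \right)} = \sqrt{- 3 a} = \sqrt{3} \sqrt{- a}$)
$H^{2}{\left(-1 \right)} = \left(\sqrt{3} \sqrt{\left(-1\right) \left(-1\right)}\right)^{2} = \left(\sqrt{3} \sqrt{1}\right)^{2} = \left(\sqrt{3} \cdot 1\right)^{2} = \left(\sqrt{3}\right)^{2} = 3$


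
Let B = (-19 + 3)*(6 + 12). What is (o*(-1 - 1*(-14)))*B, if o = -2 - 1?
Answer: 11232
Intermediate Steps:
o = -3
B = -288 (B = -16*18 = -288)
(o*(-1 - 1*(-14)))*B = -3*(-1 - 1*(-14))*(-288) = -3*(-1 + 14)*(-288) = -3*13*(-288) = -39*(-288) = 11232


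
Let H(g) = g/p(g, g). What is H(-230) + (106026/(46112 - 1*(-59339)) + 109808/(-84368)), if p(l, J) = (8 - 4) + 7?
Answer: -129700904555/6116474353 ≈ -21.205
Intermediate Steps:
p(l, J) = 11 (p(l, J) = 4 + 7 = 11)
H(g) = g/11
H(-230) + (106026/(46112 - 1*(-59339)) + 109808/(-84368)) = (1/11)*(-230) + (106026/(46112 - 1*(-59339)) + 109808/(-84368)) = -230/11 + (106026/(46112 + 59339) + 109808*(-1/84368)) = -230/11 + (106026/105451 - 6863/5273) = -230/11 - 164635115/556043123 = -129700904555/6116474353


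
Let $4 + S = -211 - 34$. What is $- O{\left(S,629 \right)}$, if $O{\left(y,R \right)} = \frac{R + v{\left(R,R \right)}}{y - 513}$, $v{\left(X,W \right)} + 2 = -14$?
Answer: $\frac{613}{762} \approx 0.80446$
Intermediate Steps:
$S = -249$ ($S = -4 - 245 = -249$)
$v{\left(X,W \right)} = -16$ ($v{\left(X,W \right)} = -2 - 14 = -16$)
$O{\left(y,R \right)} = \frac{-16 + R}{-513 + y}$ ($O{\left(y,R \right)} = \frac{R - 16}{y - 513} = \frac{-16 + R}{-513 + y}$)
$- O{\left(S,629 \right)} = - \frac{-16 + 629}{-513 - 249} = - \frac{613}{-762} = - \frac{\left(-1\right) 613}{762} = \left(-1\right) \left(- \frac{613}{762}\right) = \frac{613}{762}$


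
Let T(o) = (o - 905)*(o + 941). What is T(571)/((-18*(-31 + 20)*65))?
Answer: -28056/715 ≈ -39.239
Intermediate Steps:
T(o) = (-905 + o)*(941 + o)
T(571)/((-18*(-31 + 20)*65)) = (-851605 + 571² + 36*571)/((-18*(-31 + 20)*65)) = (-851605 + 326041 + 20556)/((-18*(-11)*65)) = -505008/(198*65) = -505008/12870 = -505008*1/12870 = -28056/715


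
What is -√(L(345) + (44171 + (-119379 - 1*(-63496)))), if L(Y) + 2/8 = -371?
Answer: -I*√48333/2 ≈ -109.92*I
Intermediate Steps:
L(Y) = -1485/4 (L(Y) = -¼ - 371 = -1485/4)
-√(L(345) + (44171 + (-119379 - 1*(-63496)))) = -√(-1485/4 + (44171 + (-119379 - 1*(-63496)))) = -√(-1485/4 + (44171 + (-119379 + 63496))) = -√(-1485/4 + (44171 - 55883)) = -√(-1485/4 - 11712) = -√(-48333/4) = -I*√48333/2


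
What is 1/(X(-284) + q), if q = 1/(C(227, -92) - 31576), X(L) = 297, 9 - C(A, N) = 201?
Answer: 31768/9435095 ≈ 0.0033670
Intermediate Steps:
C(A, N) = -192 (C(A, N) = 9 - 1*201 = 9 - 201 = -192)
q = -1/31768 (q = 1/(-192 - 31576) = 1/(-31768) = -1/31768 ≈ -3.1478e-5)
1/(X(-284) + q) = 1/(297 - 1/31768) = 1/(9435095/31768) = 31768/9435095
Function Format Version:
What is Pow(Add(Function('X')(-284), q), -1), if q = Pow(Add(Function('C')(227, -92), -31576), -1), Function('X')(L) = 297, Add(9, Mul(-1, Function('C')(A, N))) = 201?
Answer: Rational(31768, 9435095) ≈ 0.0033670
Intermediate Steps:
Function('C')(A, N) = -192 (Function('C')(A, N) = Add(9, Mul(-1, 201)) = Add(9, -201) = -192)
q = Rational(-1, 31768) (q = Pow(Add(-192, -31576), -1) = Pow(-31768, -1) = Rational(-1, 31768) ≈ -3.1478e-5)
Pow(Add(Function('X')(-284), q), -1) = Pow(Add(297, Rational(-1, 31768)), -1) = Pow(Rational(9435095, 31768), -1) = Rational(31768, 9435095)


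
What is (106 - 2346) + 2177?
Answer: -63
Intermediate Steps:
(106 - 2346) + 2177 = -2240 + 2177 = -63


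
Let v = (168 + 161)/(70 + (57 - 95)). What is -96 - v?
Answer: -3401/32 ≈ -106.28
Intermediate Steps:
v = 329/32 (v = 329/(70 - 38) = 329/32 ≈ 10.281)
-96 - v = -96 - 1*329/32 = -96 - 329/32 = -3401/32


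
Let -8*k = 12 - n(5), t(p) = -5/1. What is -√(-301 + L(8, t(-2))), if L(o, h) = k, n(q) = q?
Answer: -I*√4830/4 ≈ -17.375*I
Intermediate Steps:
t(p) = -5 (t(p) = -5*1 = -5)
k = -7/8 (k = -(12 - 1*5)/8 = -(12 - 5)/8 = -⅛*7 = -7/8 ≈ -0.87500)
L(o, h) = -7/8
-√(-301 + L(8, t(-2))) = -√(-301 - 7/8) = -√(-2415/8) = -I*√4830/4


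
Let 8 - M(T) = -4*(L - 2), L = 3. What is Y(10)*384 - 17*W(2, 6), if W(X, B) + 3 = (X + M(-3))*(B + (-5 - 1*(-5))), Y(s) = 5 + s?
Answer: 4383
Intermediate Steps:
M(T) = 12 (M(T) = 8 - (-4)*(3 - 2) = 8 - (-4) = 8 - 1*(-4) = 8 + 4 = 12)
W(X, B) = -3 + B*(12 + X) (W(X, B) = -3 + (X + 12)*(B + (-5 - 1*(-5))) = -3 + (12 + X)*(B + (-5 + 5)) = -3 + (12 + X)*(B + 0) = -3 + (12 + X)*B = -3 + B*(12 + X))
Y(10)*384 - 17*W(2, 6) = (5 + 10)*384 - 17*(-3 + 12*6 + 6*2) = 15*384 - 17*(-3 + 72 + 12) = 5760 - 17*81 = 5760 - 1377 = 4383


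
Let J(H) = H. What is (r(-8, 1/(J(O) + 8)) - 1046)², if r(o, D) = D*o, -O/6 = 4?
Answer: 4372281/4 ≈ 1.0931e+6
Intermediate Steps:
O = -24 (O = -6*4 = -24)
(r(-8, 1/(J(O) + 8)) - 1046)² = (-8/(-24 + 8) - 1046)² = (-8/(-16) - 1046)² = (-1/16*(-8) - 1046)² = (½ - 1046)² = (-2091/2)² = 4372281/4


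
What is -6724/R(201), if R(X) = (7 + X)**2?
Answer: -1681/10816 ≈ -0.15542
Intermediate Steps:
-6724/R(201) = -6724/(7 + 201)**2 = -6724/(208**2) = -6724/43264 = -6724*1/43264 = -1681/10816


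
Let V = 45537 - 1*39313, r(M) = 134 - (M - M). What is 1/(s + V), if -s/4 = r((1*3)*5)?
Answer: 1/5688 ≈ 0.00017581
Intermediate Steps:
r(M) = 134 (r(M) = 134 - 1*0 = 134 + 0 = 134)
s = -536 (s = -4*134 = -536)
V = 6224 (V = 45537 - 39313 = 6224)
1/(s + V) = 1/(-536 + 6224) = 1/5688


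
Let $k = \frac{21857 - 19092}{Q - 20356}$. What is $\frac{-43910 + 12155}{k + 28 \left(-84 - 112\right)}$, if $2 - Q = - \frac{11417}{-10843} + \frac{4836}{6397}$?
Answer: $\frac{2135044819322305}{368994362430183} \approx 5.7861$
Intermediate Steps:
$Q = \frac{1893435}{9908953}$ ($Q = 2 - \left(- \frac{11417}{-10843} + \frac{4836}{6397}\right) = 2 - \left(\left(-11417\right) \left(- \frac{1}{10843}\right) + 4836 \cdot \frac{1}{6397}\right) = 2 - \left(\frac{1631}{1549} + \frac{4836}{6397}\right) = 2 - \frac{17924471}{9908953} = \frac{1893435}{9908953} \approx 0.19108$)
$k = - \frac{27398255045}{201704753833}$ ($k = \frac{21857 - 19092}{\frac{1893435}{9908953} - 20356} = \frac{2765}{- \frac{201704753833}{9908953}} = 2765 \left(- \frac{9908953}{201704753833}\right) = - \frac{27398255045}{201704753833} \approx -0.13583$)
$\frac{-43910 + 12155}{k + 28 \left(-84 - 112\right)} = \frac{-43910 + 12155}{- \frac{27398255045}{201704753833} + 28 \left(-84 - 112\right)} = - \frac{31755}{- \frac{27398255045}{201704753833} + 28 \left(-196\right)} = - \frac{31755}{- \frac{27398255045}{201704753833} - 5488} = - \frac{31755}{- \frac{1106983087290549}{201704753833}} = \left(-31755\right) \left(- \frac{201704753833}{1106983087290549}\right) = \frac{2135044819322305}{368994362430183}$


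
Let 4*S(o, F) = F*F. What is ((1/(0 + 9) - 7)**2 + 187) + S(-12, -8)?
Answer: 20287/81 ≈ 250.46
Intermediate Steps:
S(o, F) = F**2/4 (S(o, F) = (F*F)/4 = F**2/4)
((1/(0 + 9) - 7)**2 + 187) + S(-12, -8) = ((1/(0 + 9) - 7)**2 + 187) + (1/4)*(-8)**2 = ((1/9 - 7)**2 + 187) + (1/4)*64 = ((1/9 - 7)**2 + 187) + 16 = ((-62/9)**2 + 187) + 16 = (3844/81 + 187) + 16 = 18991/81 + 16 = 20287/81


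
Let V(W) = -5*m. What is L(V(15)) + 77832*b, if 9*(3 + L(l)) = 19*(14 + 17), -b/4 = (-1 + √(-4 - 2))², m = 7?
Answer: 14010322/9 + 622656*I*√6 ≈ 1.5567e+6 + 1.5252e+6*I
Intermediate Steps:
V(W) = -35 (V(W) = -5*7 = -35)
b = -4*(-1 + I*√6)² (b = -4*(-1 + √(-4 - 2))² = -4*(-1 + √(-6))² = -4*(-1 + I*√6)² ≈ 20.0 + 19.596*I)
L(l) = 562/9 (L(l) = -3 + (19*(14 + 17))/9 = -3 + (19*31)/9 = -3 + (⅑)*589 = -3 + 589/9 = 562/9)
L(V(15)) + 77832*b = 562/9 + 77832*(20 + 8*I*√6) = 562/9 + (1556640 + 622656*I*√6) = 14010322/9 + 622656*I*√6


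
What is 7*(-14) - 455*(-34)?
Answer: 15372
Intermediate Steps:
7*(-14) - 455*(-34) = -98 + 15470 = 15372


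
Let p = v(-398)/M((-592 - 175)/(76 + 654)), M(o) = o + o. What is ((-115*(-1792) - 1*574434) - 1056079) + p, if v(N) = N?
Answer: -1092394841/767 ≈ -1.4242e+6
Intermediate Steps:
M(o) = 2*o
p = 145270/767 (p = -398*(76 + 654)/(2*(-592 - 175)) = -398/(2*(-767/730)) = -398/(-767/365) = -398*(-365/767) = 145270/767 ≈ 189.40)
((-115*(-1792) - 1*574434) - 1056079) + p = ((-115*(-1792) - 1*574434) - 1056079) + 145270/767 = ((206080 - 574434) - 1056079) + 145270/767 = (-368354 - 1056079) + 145270/767 = -1424433 + 145270/767 = -1092394841/767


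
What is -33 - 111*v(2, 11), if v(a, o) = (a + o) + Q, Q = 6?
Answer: -2142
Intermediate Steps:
v(a, o) = 6 + a + o (v(a, o) = (a + o) + 6 = 6 + a + o)
-33 - 111*v(2, 11) = -33 - 111*(6 + 2 + 11) = -33 - 111*19 = -33 - 2109 = -2142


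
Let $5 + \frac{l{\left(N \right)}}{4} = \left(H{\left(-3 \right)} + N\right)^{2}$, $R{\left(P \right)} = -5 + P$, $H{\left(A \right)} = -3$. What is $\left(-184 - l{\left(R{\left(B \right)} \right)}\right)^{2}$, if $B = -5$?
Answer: $705600$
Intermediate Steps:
$l{\left(N \right)} = -20 + 4 \left(-3 + N\right)^{2}$
$\left(-184 - l{\left(R{\left(B \right)} \right)}\right)^{2} = \left(-184 - \left(-20 + 4 \left(-3 - 10\right)^{2}\right)\right)^{2} = \left(-184 - \left(-20 + 4 \left(-13\right)^{2}\right)\right)^{2} = \left(-184 - \left(-20 + 4 \cdot 169\right)\right)^{2} = \left(-184 - \left(-20 + 676\right)\right)^{2} = \left(-184 - 656\right)^{2} = \left(-840\right)^{2} = 705600$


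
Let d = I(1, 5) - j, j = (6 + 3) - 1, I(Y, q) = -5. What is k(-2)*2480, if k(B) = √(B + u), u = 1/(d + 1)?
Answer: 6200*I*√3/3 ≈ 3579.6*I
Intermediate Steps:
j = 8 (j = 9 - 1 = 8)
d = -13 (d = -5 - 1*8 = -5 - 8 = -13)
u = -1/12 (u = 1/(-13 + 1) = 1/(-12) = -1/12 ≈ -0.083333)
k(B) = √(-1/12 + B) (k(B) = √(B - 1/12) = √(-1/12 + B))
k(-2)*2480 = (√(-3 + 36*(-2))/6)*2480 = (√(-3 - 72)/6)*2480 = (√(-75)/6)*2480 = ((5*I*√3)/6)*2480 = (5*I*√3/6)*2480 = 6200*I*√3/3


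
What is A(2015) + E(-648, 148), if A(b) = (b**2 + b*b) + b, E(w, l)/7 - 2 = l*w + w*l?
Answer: 6779823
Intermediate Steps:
E(w, l) = 14 + 14*l*w (E(w, l) = 14 + 7*(l*w + w*l) = 14 + 7*(l*w + l*w) = 14 + 7*(2*l*w) = 14 + 14*l*w)
A(b) = b + 2*b**2 (A(b) = (b**2 + b**2) + b = 2*b**2 + b = b + 2*b**2)
A(2015) + E(-648, 148) = 2015*(1 + 2*2015) + (14 + 14*148*(-648)) = 2015*(1 + 4030) + (14 - 1342656) = 2015*4031 - 1342642 = 8122465 - 1342642 = 6779823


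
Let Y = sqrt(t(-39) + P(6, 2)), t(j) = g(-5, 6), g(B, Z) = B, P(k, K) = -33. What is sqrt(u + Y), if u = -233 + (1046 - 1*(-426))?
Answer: sqrt(1239 + I*sqrt(38)) ≈ 35.2 + 0.08756*I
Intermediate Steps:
u = 1239 (u = -233 + (1046 + 426) = -233 + 1472 = 1239)
t(j) = -5
Y = I*sqrt(38) (Y = sqrt(-5 - 33) = sqrt(-38) = I*sqrt(38) ≈ 6.1644*I)
sqrt(u + Y) = sqrt(1239 + I*sqrt(38))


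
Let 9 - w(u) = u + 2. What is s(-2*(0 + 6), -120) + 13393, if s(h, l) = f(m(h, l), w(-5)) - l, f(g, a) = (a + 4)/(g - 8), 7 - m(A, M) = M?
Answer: 1608063/119 ≈ 13513.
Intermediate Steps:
m(A, M) = 7 - M
w(u) = 7 - u (w(u) = 9 - (u + 2) = 9 - (2 + u) = 9 + (-2 - u) = 7 - u)
f(g, a) = (4 + a)/(-8 + g)
s(h, l) = -l + 16/(-1 - l) (s(h, l) = (4 + (7 - 1*(-5)))/(-8 + (7 - l)) - l = (4 + (7 + 5))/(-1 - l) - l = (4 + 12)/(-1 - l) - l = 16/(-1 - l) - l = -l + 16/(-1 - l))
s(-2*(0 + 6), -120) + 13393 = (-16 - 1*(-120)*(1 - 120))/(1 - 120) + 13393 = (-16 - 1*(-120)*(-119))/(-119) + 13393 = -(-16 - 14280)/119 + 13393 = -1/119*(-14296) + 13393 = 14296/119 + 13393 = 1608063/119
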